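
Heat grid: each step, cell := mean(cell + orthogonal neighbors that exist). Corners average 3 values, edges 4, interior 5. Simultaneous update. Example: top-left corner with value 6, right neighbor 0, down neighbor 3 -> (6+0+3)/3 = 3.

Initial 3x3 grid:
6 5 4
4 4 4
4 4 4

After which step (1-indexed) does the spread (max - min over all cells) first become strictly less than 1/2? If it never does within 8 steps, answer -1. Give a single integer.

Step 1: max=5, min=4, spread=1
Step 2: max=19/4, min=4, spread=3/4
Step 3: max=3299/720, min=731/180, spread=25/48
Step 4: max=194153/43200, min=22291/5400, spread=211/576
  -> spread < 1/2 first at step 4
Step 5: max=3830297/864000, min=33409/8000, spread=1777/6912
Step 6: max=683398177/155520000, min=10239493/2430000, spread=14971/82944
Step 7: max=40744670419/9331200000, min=9890571511/2332800000, spread=126121/995328
Step 8: max=811375302131/186624000000, min=99346719407/23328000000, spread=1062499/11943936

Answer: 4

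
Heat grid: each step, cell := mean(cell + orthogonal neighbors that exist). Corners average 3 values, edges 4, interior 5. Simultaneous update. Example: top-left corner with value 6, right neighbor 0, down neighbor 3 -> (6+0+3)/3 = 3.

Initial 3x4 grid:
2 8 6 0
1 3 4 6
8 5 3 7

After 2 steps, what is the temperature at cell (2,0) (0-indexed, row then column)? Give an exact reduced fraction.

Step 1: cell (2,0) = 14/3
Step 2: cell (2,0) = 155/36
Full grid after step 2:
  143/36 1027/240 353/80 17/4
  481/120 108/25 221/50 1079/240
  155/36 551/120 577/120 43/9

Answer: 155/36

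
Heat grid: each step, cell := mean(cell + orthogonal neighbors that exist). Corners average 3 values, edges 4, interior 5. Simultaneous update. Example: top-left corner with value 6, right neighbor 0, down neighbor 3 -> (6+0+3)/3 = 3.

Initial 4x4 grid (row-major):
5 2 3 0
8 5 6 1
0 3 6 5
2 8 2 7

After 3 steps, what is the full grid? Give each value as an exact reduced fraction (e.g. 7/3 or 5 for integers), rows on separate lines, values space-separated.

Answer: 3091/720 1583/400 11947/3600 6257/2160
3401/800 8297/2000 23027/6000 24689/7200
28481/7200 5119/1200 5159/1200 6221/1440
8369/2160 14863/3600 3367/720 10009/2160

Derivation:
After step 1:
  5 15/4 11/4 4/3
  9/2 24/5 21/5 3
  13/4 22/5 22/5 19/4
  10/3 15/4 23/4 14/3
After step 2:
  53/12 163/40 361/120 85/36
  351/80 433/100 383/100 797/240
  929/240 103/25 47/10 1009/240
  31/9 517/120 557/120 91/18
After step 3:
  3091/720 1583/400 11947/3600 6257/2160
  3401/800 8297/2000 23027/6000 24689/7200
  28481/7200 5119/1200 5159/1200 6221/1440
  8369/2160 14863/3600 3367/720 10009/2160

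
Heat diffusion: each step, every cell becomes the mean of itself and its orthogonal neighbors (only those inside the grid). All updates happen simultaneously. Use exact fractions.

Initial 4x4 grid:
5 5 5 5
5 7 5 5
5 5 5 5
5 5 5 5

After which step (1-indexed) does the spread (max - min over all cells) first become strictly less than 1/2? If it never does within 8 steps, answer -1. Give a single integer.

Answer: 2

Derivation:
Step 1: max=11/2, min=5, spread=1/2
Step 2: max=136/25, min=5, spread=11/25
  -> spread < 1/2 first at step 2
Step 3: max=6367/1200, min=5, spread=367/1200
Step 4: max=28571/5400, min=1513/300, spread=1337/5400
Step 5: max=851669/162000, min=45469/9000, spread=33227/162000
Step 6: max=25514327/4860000, min=274049/54000, spread=849917/4860000
Step 7: max=762714347/145800000, min=4118533/810000, spread=21378407/145800000
Step 8: max=22836462371/4374000000, min=1238688343/243000000, spread=540072197/4374000000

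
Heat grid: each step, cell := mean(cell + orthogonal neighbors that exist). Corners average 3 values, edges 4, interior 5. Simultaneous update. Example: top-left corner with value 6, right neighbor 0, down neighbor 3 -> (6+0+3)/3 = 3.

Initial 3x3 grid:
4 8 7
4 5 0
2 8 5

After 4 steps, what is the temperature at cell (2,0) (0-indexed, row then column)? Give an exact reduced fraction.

Answer: 121141/25920

Derivation:
Step 1: cell (2,0) = 14/3
Step 2: cell (2,0) = 161/36
Step 3: cell (2,0) = 2003/432
Step 4: cell (2,0) = 121141/25920
Full grid after step 4:
  128081/25920 26921/5400 42757/8640
  277099/57600 86591/18000 832447/172800
  121141/25920 67531/14400 121331/25920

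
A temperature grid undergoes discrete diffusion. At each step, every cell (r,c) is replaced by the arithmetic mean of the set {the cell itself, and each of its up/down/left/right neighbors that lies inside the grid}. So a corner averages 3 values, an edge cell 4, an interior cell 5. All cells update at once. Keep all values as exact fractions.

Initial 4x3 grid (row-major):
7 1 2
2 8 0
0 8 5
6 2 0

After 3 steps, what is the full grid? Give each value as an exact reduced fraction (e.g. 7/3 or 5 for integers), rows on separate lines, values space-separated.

After step 1:
  10/3 9/2 1
  17/4 19/5 15/4
  4 23/5 13/4
  8/3 4 7/3
After step 2:
  145/36 379/120 37/12
  923/240 209/50 59/20
  931/240 393/100 209/60
  32/9 17/5 115/36
After step 3:
  7943/2160 26009/7200 1103/360
  28679/7200 21677/6000 4109/1200
  27379/7200 7549/2000 6101/1800
  7801/2160 88/25 907/270

Answer: 7943/2160 26009/7200 1103/360
28679/7200 21677/6000 4109/1200
27379/7200 7549/2000 6101/1800
7801/2160 88/25 907/270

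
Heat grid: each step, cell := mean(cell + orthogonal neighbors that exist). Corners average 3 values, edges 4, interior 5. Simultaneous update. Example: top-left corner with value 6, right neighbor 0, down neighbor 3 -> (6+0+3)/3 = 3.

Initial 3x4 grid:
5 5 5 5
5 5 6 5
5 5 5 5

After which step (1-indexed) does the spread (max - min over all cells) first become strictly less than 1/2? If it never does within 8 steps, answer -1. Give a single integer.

Step 1: max=21/4, min=5, spread=1/4
  -> spread < 1/2 first at step 1
Step 2: max=523/100, min=5, spread=23/100
Step 3: max=24811/4800, min=2013/400, spread=131/960
Step 4: max=222551/43200, min=36391/7200, spread=841/8640
Step 5: max=88942051/17280000, min=7293373/1440000, spread=56863/691200
Step 6: max=799134341/155520000, min=65789543/12960000, spread=386393/6220800
Step 7: max=319433723131/62208000000, min=26340358813/5184000000, spread=26795339/497664000
Step 8: max=19146215714129/3732480000000, min=1582286149667/311040000000, spread=254051069/5971968000

Answer: 1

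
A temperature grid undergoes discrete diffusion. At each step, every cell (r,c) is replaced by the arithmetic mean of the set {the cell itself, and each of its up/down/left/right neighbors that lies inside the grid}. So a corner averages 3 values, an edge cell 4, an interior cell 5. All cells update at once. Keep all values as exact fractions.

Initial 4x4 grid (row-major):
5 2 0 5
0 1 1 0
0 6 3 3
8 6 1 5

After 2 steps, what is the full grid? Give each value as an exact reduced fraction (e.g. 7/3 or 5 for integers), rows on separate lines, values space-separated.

After step 1:
  7/3 2 2 5/3
  3/2 2 1 9/4
  7/2 16/5 14/5 11/4
  14/3 21/4 15/4 3
After step 2:
  35/18 25/12 5/3 71/36
  7/3 97/50 201/100 23/12
  193/60 67/20 27/10 27/10
  161/36 253/60 37/10 19/6

Answer: 35/18 25/12 5/3 71/36
7/3 97/50 201/100 23/12
193/60 67/20 27/10 27/10
161/36 253/60 37/10 19/6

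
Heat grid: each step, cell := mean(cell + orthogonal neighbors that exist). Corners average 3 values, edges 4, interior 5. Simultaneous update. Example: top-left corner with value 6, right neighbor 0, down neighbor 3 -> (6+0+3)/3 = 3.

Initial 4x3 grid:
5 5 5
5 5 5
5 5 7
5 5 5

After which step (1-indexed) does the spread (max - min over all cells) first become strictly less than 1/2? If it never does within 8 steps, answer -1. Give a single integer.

Step 1: max=17/3, min=5, spread=2/3
Step 2: max=331/60, min=5, spread=31/60
Step 3: max=2911/540, min=5, spread=211/540
  -> spread < 1/2 first at step 3
Step 4: max=286897/54000, min=4547/900, spread=14077/54000
Step 5: max=2570407/486000, min=273683/54000, spread=5363/24300
Step 6: max=76640809/14580000, min=152869/30000, spread=93859/583200
Step 7: max=4584274481/874800000, min=248336467/48600000, spread=4568723/34992000
Step 8: max=274220435629/52488000000, min=7471618889/1458000000, spread=8387449/83980800

Answer: 3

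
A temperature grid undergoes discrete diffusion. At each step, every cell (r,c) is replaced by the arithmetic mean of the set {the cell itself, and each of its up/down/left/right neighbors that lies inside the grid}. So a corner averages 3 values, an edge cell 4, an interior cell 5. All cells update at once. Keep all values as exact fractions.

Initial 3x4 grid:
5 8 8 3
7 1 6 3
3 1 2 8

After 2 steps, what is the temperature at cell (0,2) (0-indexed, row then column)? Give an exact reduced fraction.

Answer: 245/48

Derivation:
Step 1: cell (0,2) = 25/4
Step 2: cell (0,2) = 245/48
Full grid after step 2:
  97/18 1381/240 245/48 191/36
  71/15 397/100 241/50 9/2
  113/36 107/30 43/12 163/36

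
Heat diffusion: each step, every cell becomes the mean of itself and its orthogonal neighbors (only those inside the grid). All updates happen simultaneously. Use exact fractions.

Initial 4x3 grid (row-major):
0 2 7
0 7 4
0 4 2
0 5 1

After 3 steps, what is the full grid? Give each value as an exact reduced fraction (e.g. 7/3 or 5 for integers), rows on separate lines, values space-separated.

After step 1:
  2/3 4 13/3
  7/4 17/5 5
  1 18/5 11/4
  5/3 5/2 8/3
After step 2:
  77/36 31/10 40/9
  409/240 71/20 929/240
  481/240 53/20 841/240
  31/18 313/120 95/36
After step 3:
  4999/2160 397/120 8219/2160
  3383/1440 119/40 5533/1440
  2909/1440 859/300 4559/1440
  4561/2160 3463/1440 6301/2160

Answer: 4999/2160 397/120 8219/2160
3383/1440 119/40 5533/1440
2909/1440 859/300 4559/1440
4561/2160 3463/1440 6301/2160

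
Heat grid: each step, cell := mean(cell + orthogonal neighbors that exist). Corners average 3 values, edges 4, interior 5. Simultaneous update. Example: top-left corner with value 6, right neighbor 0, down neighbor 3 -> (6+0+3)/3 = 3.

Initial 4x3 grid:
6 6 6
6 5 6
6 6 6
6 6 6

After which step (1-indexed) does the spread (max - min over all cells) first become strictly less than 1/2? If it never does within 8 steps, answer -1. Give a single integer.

Step 1: max=6, min=23/4, spread=1/4
  -> spread < 1/2 first at step 1
Step 2: max=6, min=577/100, spread=23/100
Step 3: max=2387/400, min=27989/4800, spread=131/960
Step 4: max=42809/7200, min=252649/43200, spread=841/8640
Step 5: max=8546627/1440000, min=101137949/17280000, spread=56863/691200
Step 6: max=76770457/12960000, min=911585659/155520000, spread=386393/6220800
Step 7: max=30683641187/5184000000, min=364854276869/62208000000, spread=26795339/497664000
Step 8: max=1839153850333/311040000000, min=21911064285871/3732480000000, spread=254051069/5971968000

Answer: 1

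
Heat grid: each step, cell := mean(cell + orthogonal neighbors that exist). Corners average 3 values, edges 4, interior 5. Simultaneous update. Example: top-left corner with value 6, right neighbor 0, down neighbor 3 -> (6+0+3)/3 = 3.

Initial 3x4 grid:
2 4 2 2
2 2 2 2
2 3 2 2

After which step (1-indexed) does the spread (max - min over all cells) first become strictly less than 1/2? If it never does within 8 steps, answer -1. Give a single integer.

Step 1: max=8/3, min=2, spread=2/3
Step 2: max=77/30, min=2, spread=17/30
Step 3: max=331/135, min=149/72, spread=413/1080
  -> spread < 1/2 first at step 3
Step 4: max=9631/4050, min=6391/3000, spread=20063/81000
Step 5: max=2306471/972000, min=695647/324000, spread=21953/97200
Step 6: max=68328677/29160000, min=5290771/2430000, spread=193577/1166400
Step 7: max=4079273443/1749600000, min=638546953/291600000, spread=9919669/69984000
Step 8: max=243154244387/104976000000, min=4822935469/2187000000, spread=18645347/167961600

Answer: 3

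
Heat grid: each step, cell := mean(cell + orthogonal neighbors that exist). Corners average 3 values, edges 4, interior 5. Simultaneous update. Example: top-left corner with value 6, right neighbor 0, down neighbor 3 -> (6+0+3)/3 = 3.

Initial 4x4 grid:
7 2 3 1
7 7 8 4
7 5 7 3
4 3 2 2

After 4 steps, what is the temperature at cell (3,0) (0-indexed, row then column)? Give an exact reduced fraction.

Answer: 319081/64800

Derivation:
Step 1: cell (3,0) = 14/3
Step 2: cell (3,0) = 167/36
Step 3: cell (3,0) = 10663/2160
Step 4: cell (3,0) = 319081/64800
Full grid after step 4:
  22229/4050 1094951/216000 977071/216000 264451/64800
  1190801/216000 29521/5625 164693/36000 450893/108000
  1153201/216000 178607/36000 40357/9000 433669/108000
  319081/64800 501833/108000 444469/108000 62579/16200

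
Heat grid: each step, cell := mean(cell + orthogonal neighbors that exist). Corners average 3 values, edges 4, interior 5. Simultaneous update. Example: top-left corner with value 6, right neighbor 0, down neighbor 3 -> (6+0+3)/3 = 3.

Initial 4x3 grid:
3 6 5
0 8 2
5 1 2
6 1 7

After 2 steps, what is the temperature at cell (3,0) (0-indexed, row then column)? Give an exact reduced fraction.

Answer: 43/12

Derivation:
Step 1: cell (3,0) = 4
Step 2: cell (3,0) = 43/12
Full grid after step 2:
  25/6 487/120 169/36
  67/20 411/100 899/240
  18/5 331/100 839/240
  43/12 869/240 121/36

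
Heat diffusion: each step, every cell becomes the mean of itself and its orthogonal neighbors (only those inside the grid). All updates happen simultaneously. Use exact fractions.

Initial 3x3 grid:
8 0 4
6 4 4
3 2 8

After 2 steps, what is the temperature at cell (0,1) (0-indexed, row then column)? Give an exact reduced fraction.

Step 1: cell (0,1) = 4
Step 2: cell (0,1) = 109/30
Full grid after step 2:
  167/36 109/30 35/9
  1007/240 217/50 233/60
  79/18 947/240 167/36

Answer: 109/30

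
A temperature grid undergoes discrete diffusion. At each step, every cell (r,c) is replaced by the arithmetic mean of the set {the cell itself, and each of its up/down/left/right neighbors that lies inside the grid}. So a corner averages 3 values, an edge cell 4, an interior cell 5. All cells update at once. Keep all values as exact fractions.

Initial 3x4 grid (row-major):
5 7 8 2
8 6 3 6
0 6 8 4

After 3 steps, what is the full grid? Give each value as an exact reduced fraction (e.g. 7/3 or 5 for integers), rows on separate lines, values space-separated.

Answer: 2525/432 5279/900 19561/3600 11357/2160
79159/14400 16633/3000 16573/3000 72919/14400
140/27 38407/7200 12649/2400 239/45

Derivation:
After step 1:
  20/3 13/2 5 16/3
  19/4 6 31/5 15/4
  14/3 5 21/4 6
After step 2:
  215/36 145/24 691/120 169/36
  265/48 569/100 131/25 1277/240
  173/36 251/48 449/80 5
After step 3:
  2525/432 5279/900 19561/3600 11357/2160
  79159/14400 16633/3000 16573/3000 72919/14400
  140/27 38407/7200 12649/2400 239/45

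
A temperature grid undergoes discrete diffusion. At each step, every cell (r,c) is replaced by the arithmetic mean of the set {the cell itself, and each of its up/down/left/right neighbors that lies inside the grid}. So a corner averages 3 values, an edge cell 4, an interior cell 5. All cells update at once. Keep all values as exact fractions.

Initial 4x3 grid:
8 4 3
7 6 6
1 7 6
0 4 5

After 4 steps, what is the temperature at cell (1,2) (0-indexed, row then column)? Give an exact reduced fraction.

Answer: 1132061/216000

Derivation:
Step 1: cell (1,2) = 21/4
Step 2: cell (1,2) = 259/48
Step 3: cell (1,2) = 37733/7200
Step 4: cell (1,2) = 1132061/216000
Full grid after step 4:
  690661/129600 4638379/864000 686161/129600
  1094561/216000 1848881/360000 1132061/216000
  958441/216000 426389/90000 118549/24000
  263893/64800 14554/3375 101381/21600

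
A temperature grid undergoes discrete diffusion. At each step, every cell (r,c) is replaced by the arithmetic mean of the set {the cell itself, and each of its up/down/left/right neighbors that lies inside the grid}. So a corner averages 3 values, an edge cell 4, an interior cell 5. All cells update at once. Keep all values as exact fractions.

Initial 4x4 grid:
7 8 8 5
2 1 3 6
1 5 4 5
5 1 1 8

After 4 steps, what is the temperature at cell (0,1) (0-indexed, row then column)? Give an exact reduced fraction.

Step 1: cell (0,1) = 6
Step 2: cell (0,1) = 161/30
Step 3: cell (0,1) = 17753/3600
Step 4: cell (0,1) = 515411/108000
Full grid after step 4:
  36227/8100 515411/108000 552619/108000 172009/32400
  426761/108000 23471/5625 83507/18000 134431/27000
  352249/108000 63971/18000 183391/45000 4871/1080
  98089/32400 175427/54000 8239/2160 68851/16200

Answer: 515411/108000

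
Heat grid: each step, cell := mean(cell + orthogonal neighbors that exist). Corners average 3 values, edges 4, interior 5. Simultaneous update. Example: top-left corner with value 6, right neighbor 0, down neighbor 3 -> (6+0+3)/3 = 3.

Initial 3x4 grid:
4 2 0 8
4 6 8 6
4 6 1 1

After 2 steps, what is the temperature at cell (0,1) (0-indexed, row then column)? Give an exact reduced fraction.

Step 1: cell (0,1) = 3
Step 2: cell (0,1) = 481/120
Full grid after step 2:
  65/18 481/120 491/120 179/36
  177/40 423/100 473/100 1037/240
  161/36 1087/240 907/240 149/36

Answer: 481/120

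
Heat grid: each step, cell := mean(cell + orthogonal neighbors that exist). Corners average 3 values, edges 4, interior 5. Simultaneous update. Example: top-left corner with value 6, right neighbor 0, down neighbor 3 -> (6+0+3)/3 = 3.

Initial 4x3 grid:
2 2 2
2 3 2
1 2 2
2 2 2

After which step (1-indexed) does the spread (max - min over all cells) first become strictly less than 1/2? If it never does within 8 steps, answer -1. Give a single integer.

Answer: 2

Derivation:
Step 1: max=9/4, min=5/3, spread=7/12
Step 2: max=13/6, min=65/36, spread=13/36
  -> spread < 1/2 first at step 2
Step 3: max=767/360, min=803/432, spread=587/2160
Step 4: max=91823/43200, min=123037/64800, spread=5879/25920
Step 5: max=5453707/2592000, min=937351/486000, spread=272701/1555200
Step 6: max=325137893/155520000, min=227222651/116640000, spread=2660923/18662400
Step 7: max=19381478287/9331200000, min=13744675009/6998400000, spread=126629393/1119744000
Step 8: max=1157249249933/559872000000, min=829444787231/419904000000, spread=1231748807/13436928000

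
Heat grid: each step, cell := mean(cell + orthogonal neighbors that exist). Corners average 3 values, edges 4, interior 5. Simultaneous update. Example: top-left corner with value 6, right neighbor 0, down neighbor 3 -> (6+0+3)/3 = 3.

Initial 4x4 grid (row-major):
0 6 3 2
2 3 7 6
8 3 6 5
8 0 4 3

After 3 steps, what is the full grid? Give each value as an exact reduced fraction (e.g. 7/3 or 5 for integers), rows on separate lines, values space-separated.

After step 1:
  8/3 3 9/2 11/3
  13/4 21/5 5 5
  21/4 4 5 5
  16/3 15/4 13/4 4
After step 2:
  107/36 431/120 97/24 79/18
  461/120 389/100 237/50 14/3
  107/24 111/25 89/20 19/4
  43/9 49/12 4 49/12
After step 3:
  1873/540 6523/1800 7543/1800 943/216
  6823/1800 6151/1500 13073/3000 16691/3600
  7883/1800 12793/3000 1119/250 359/80
  959/216 15571/3600 997/240 77/18

Answer: 1873/540 6523/1800 7543/1800 943/216
6823/1800 6151/1500 13073/3000 16691/3600
7883/1800 12793/3000 1119/250 359/80
959/216 15571/3600 997/240 77/18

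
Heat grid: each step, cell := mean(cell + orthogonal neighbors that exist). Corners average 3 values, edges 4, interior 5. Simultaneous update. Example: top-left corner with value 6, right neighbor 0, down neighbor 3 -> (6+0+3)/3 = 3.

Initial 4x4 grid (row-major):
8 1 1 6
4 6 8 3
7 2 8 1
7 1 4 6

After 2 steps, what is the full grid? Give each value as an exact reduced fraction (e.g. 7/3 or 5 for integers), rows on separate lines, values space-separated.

Answer: 175/36 62/15 62/15 71/18
1187/240 489/100 9/2 263/60
421/80 221/50 477/100 259/60
9/2 361/80 991/240 155/36

Derivation:
After step 1:
  13/3 4 4 10/3
  25/4 21/5 26/5 9/2
  5 24/5 23/5 9/2
  5 7/2 19/4 11/3
After step 2:
  175/36 62/15 62/15 71/18
  1187/240 489/100 9/2 263/60
  421/80 221/50 477/100 259/60
  9/2 361/80 991/240 155/36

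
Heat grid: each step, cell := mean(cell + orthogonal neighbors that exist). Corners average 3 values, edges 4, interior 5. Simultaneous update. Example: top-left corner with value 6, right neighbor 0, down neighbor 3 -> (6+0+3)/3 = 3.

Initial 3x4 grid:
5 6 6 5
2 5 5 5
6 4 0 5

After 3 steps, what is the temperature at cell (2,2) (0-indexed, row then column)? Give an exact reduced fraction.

Step 1: cell (2,2) = 7/2
Step 2: cell (2,2) = 887/240
Step 3: cell (2,2) = 28931/7200
Full grid after step 3:
  5047/1080 17383/3600 8939/1800 1339/270
  31751/7200 26573/6000 26743/6000 4097/900
  2953/720 9697/2400 28931/7200 8717/2160

Answer: 28931/7200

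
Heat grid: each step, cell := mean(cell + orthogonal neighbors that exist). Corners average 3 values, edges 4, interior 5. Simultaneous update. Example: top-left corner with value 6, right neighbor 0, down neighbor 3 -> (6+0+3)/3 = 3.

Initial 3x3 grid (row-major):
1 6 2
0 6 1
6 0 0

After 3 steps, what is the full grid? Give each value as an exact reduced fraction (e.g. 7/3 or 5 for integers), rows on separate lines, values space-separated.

After step 1:
  7/3 15/4 3
  13/4 13/5 9/4
  2 3 1/3
After step 2:
  28/9 701/240 3
  611/240 297/100 491/240
  11/4 119/60 67/36
After step 3:
  386/135 43207/14400 239/90
  40957/14400 14959/6000 35557/14400
  1747/720 538/225 4241/2160

Answer: 386/135 43207/14400 239/90
40957/14400 14959/6000 35557/14400
1747/720 538/225 4241/2160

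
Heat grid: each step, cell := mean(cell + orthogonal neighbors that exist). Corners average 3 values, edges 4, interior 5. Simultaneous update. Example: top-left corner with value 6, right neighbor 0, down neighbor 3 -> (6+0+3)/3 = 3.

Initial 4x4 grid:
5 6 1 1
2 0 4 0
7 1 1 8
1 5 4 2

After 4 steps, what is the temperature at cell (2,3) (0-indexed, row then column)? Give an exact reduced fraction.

Step 1: cell (2,3) = 11/4
Step 2: cell (2,3) = 107/30
Step 3: cell (2,3) = 2627/900
Step 4: cell (2,3) = 8201/2700
Full grid after step 4:
  204251/64800 7933/2700 66737/27000 9829/4050
  137797/43200 517457/180000 30649/11250 8464/3375
  683417/216000 138707/45000 523867/180000 8201/2700
  10489/3240 684467/216000 28147/8640 208441/64800

Answer: 8201/2700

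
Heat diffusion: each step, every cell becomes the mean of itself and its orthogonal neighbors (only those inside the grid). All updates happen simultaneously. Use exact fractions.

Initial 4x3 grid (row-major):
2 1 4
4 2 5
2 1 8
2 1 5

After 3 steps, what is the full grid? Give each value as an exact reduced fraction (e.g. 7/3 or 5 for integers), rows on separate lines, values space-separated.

After step 1:
  7/3 9/4 10/3
  5/2 13/5 19/4
  9/4 14/5 19/4
  5/3 9/4 14/3
After step 2:
  85/36 631/240 31/9
  581/240 149/50 463/120
  553/240 293/100 509/120
  37/18 683/240 35/9
After step 3:
  667/270 41093/14400 7151/2160
  18119/7200 8891/3000 817/225
  17479/7200 9181/3000 13427/3600
  1297/540 42193/14400 7903/2160

Answer: 667/270 41093/14400 7151/2160
18119/7200 8891/3000 817/225
17479/7200 9181/3000 13427/3600
1297/540 42193/14400 7903/2160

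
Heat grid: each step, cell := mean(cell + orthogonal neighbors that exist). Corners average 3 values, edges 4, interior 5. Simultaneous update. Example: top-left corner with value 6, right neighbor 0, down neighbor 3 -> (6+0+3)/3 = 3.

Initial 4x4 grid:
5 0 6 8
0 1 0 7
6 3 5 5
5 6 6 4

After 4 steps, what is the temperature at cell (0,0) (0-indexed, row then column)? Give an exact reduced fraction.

Answer: 44977/16200

Derivation:
Step 1: cell (0,0) = 5/3
Step 2: cell (0,0) = 23/9
Step 3: cell (0,0) = 1267/540
Step 4: cell (0,0) = 44977/16200
Full grid after step 4:
  44977/16200 6481/2160 2843/720 96043/21600
  7961/2700 76127/22500 46849/12000 13357/2880
  51319/13500 689191/180000 132061/30000 2681/576
  275113/64800 969979/216000 66277/14400 52793/10800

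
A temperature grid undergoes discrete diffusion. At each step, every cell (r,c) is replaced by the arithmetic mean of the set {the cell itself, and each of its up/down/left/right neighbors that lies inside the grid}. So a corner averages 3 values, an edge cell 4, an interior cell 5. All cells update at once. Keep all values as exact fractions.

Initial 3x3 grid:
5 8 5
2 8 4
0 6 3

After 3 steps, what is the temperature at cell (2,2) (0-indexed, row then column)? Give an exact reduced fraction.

Step 1: cell (2,2) = 13/3
Step 2: cell (2,2) = 163/36
Step 3: cell (2,2) = 10001/2160
Full grid after step 3:
  3607/720 38731/7200 5963/1080
  64487/14400 14597/3000 1021/200
  541/135 20779/4800 10001/2160

Answer: 10001/2160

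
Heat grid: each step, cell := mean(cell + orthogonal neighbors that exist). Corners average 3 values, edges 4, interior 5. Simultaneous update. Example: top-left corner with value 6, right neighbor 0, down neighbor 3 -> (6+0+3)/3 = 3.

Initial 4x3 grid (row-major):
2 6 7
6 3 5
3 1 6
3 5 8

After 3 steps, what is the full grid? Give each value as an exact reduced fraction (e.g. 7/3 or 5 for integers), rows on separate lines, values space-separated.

After step 1:
  14/3 9/2 6
  7/2 21/5 21/4
  13/4 18/5 5
  11/3 17/4 19/3
After step 2:
  38/9 581/120 21/4
  937/240 421/100 409/80
  841/240 203/50 1211/240
  67/18 357/80 187/36
After step 3:
  9337/2160 33343/7200 3649/720
  28513/7200 13277/3000 11771/2400
  27343/7200 8513/2000 34943/7200
  526/135 20927/4800 5293/1080

Answer: 9337/2160 33343/7200 3649/720
28513/7200 13277/3000 11771/2400
27343/7200 8513/2000 34943/7200
526/135 20927/4800 5293/1080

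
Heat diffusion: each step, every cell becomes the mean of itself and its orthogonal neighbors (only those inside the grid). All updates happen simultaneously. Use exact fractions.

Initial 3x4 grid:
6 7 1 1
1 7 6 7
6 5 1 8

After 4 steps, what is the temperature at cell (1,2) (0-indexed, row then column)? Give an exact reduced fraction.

Answer: 210779/45000

Derivation:
Step 1: cell (1,2) = 22/5
Step 2: cell (1,2) = 477/100
Step 3: cell (1,2) = 27863/6000
Step 4: cell (1,2) = 210779/45000
Full grid after step 4:
  154193/32400 63007/13500 10117/2250 32009/7200
  1028767/216000 852091/180000 210779/45000 1994299/432000
  102637/21600 344579/72000 1038857/216000 78239/16200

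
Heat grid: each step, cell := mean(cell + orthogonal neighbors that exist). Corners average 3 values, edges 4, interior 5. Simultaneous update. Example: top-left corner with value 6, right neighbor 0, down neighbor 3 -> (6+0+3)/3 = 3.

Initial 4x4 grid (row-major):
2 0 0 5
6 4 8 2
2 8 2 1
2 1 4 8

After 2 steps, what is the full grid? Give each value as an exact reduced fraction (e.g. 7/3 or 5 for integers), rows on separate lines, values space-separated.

After step 1:
  8/3 3/2 13/4 7/3
  7/2 26/5 16/5 4
  9/2 17/5 23/5 13/4
  5/3 15/4 15/4 13/3
After step 2:
  23/9 757/240 617/240 115/36
  119/30 84/25 81/20 767/240
  49/15 429/100 91/25 971/240
  119/36 377/120 493/120 34/9

Answer: 23/9 757/240 617/240 115/36
119/30 84/25 81/20 767/240
49/15 429/100 91/25 971/240
119/36 377/120 493/120 34/9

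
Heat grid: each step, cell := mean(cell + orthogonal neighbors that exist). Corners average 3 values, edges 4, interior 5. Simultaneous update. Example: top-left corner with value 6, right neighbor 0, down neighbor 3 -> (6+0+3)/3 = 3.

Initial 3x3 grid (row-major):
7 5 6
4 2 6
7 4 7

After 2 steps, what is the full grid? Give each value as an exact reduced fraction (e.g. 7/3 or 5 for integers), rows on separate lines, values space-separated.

After step 1:
  16/3 5 17/3
  5 21/5 21/4
  5 5 17/3
After step 2:
  46/9 101/20 191/36
  293/60 489/100 1247/240
  5 149/30 191/36

Answer: 46/9 101/20 191/36
293/60 489/100 1247/240
5 149/30 191/36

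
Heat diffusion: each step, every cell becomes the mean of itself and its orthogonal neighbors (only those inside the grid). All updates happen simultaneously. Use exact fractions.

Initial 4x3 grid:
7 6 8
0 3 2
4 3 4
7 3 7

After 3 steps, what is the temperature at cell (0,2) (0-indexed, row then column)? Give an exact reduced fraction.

Step 1: cell (0,2) = 16/3
Step 2: cell (0,2) = 187/36
Step 3: cell (0,2) = 10013/2160
Full grid after step 3:
  2297/540 16571/3600 10013/2160
  14311/3600 23971/6000 31247/7200
  6943/1800 24011/6000 29647/7200
  1133/270 7703/1800 9409/2160

Answer: 10013/2160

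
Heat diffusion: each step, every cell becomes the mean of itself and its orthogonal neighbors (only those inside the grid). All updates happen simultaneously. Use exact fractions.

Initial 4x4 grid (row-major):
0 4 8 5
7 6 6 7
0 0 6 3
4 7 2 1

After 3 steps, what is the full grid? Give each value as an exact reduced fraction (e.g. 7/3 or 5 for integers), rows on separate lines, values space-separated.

After step 1:
  11/3 9/2 23/4 20/3
  13/4 23/5 33/5 21/4
  11/4 19/5 17/5 17/4
  11/3 13/4 4 2
After step 2:
  137/36 1111/240 1411/240 53/9
  107/30 91/20 128/25 683/120
  101/30 89/25 441/100 149/40
  29/9 883/240 253/80 41/12
After step 3:
  8641/2160 6791/1440 38731/7200 12571/2160
  172/45 25711/6000 30781/6000 18383/3600
  1543/450 23479/6000 7991/2000 5173/1200
  7393/2160 24523/7200 8801/2400 2473/720

Answer: 8641/2160 6791/1440 38731/7200 12571/2160
172/45 25711/6000 30781/6000 18383/3600
1543/450 23479/6000 7991/2000 5173/1200
7393/2160 24523/7200 8801/2400 2473/720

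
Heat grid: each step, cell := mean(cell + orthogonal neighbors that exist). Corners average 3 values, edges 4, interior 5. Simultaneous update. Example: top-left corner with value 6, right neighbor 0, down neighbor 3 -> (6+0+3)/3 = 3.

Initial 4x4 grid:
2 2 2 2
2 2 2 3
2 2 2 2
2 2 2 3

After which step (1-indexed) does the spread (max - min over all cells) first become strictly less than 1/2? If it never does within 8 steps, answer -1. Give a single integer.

Answer: 2

Derivation:
Step 1: max=5/2, min=2, spread=1/2
Step 2: max=85/36, min=2, spread=13/36
  -> spread < 1/2 first at step 2
Step 3: max=16457/7200, min=2, spread=2057/7200
Step 4: max=4546/2025, min=2009/1000, spread=19111/81000
Step 5: max=14345669/6480000, min=6829/3375, spread=1233989/6480000
Step 6: max=32012321/14580000, min=4393981/2160000, spread=9411797/58320000
Step 7: max=190577131/87480000, min=795499/388800, spread=362183/2733750
Step 8: max=28443563093/13122000000, min=19977029863/9720000000, spread=29491455559/262440000000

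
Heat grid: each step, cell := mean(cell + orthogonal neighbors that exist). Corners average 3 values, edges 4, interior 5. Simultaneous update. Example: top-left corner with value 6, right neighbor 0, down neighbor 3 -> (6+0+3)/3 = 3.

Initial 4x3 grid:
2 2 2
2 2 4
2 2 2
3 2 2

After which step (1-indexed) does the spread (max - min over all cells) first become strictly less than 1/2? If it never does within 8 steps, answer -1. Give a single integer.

Answer: 3

Derivation:
Step 1: max=8/3, min=2, spread=2/3
Step 2: max=151/60, min=2, spread=31/60
Step 3: max=1291/540, min=5093/2400, spread=5803/21600
  -> spread < 1/2 first at step 3
Step 4: max=251909/108000, min=46613/21600, spread=4711/27000
Step 5: max=2235479/972000, min=4730497/2160000, spread=2135107/19440000
Step 6: max=221504261/97200000, min=429201497/194400000, spread=552281/7776000
Step 7: max=3966631357/1749600000, min=62065950437/27993600000, spread=56006051/1119744000
Step 8: max=395064024133/174960000000, min=1555232288657/699840000000, spread=200190463/5598720000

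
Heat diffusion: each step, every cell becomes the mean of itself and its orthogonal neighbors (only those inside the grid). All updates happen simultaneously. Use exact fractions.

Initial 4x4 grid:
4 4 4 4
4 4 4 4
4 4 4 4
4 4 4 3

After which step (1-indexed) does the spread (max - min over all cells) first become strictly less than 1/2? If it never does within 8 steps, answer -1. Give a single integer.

Step 1: max=4, min=11/3, spread=1/3
  -> spread < 1/2 first at step 1
Step 2: max=4, min=67/18, spread=5/18
Step 3: max=4, min=823/216, spread=41/216
Step 4: max=4, min=24877/6480, spread=1043/6480
Step 5: max=4, min=752047/194400, spread=25553/194400
Step 6: max=71921/18000, min=22656541/5832000, spread=645863/5832000
Step 7: max=479029/120000, min=682198309/174960000, spread=16225973/174960000
Step 8: max=215299/54000, min=20517722017/5248800000, spread=409340783/5248800000

Answer: 1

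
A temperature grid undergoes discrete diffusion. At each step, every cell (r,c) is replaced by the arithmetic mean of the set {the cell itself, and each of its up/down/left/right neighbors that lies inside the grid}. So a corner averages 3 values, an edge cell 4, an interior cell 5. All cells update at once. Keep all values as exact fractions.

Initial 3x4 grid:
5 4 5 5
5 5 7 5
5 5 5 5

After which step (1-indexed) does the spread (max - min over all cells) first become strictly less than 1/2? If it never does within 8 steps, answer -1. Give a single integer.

Answer: 3

Derivation:
Step 1: max=11/2, min=14/3, spread=5/6
Step 2: max=537/100, min=173/36, spread=127/225
Step 3: max=12707/2400, min=2653/540, spread=8243/21600
  -> spread < 1/2 first at step 3
Step 4: max=113987/21600, min=80239/16200, spread=4201/12960
Step 5: max=6793903/1296000, min=4861811/972000, spread=186893/777600
Step 6: max=406616117/77760000, min=293024269/58320000, spread=1910051/9331200
Step 7: max=24303228703/4665600000, min=17664423971/3499200000, spread=90079609/559872000
Step 8: max=1454620663277/279936000000, min=1062957658489/209952000000, spread=896250847/6718464000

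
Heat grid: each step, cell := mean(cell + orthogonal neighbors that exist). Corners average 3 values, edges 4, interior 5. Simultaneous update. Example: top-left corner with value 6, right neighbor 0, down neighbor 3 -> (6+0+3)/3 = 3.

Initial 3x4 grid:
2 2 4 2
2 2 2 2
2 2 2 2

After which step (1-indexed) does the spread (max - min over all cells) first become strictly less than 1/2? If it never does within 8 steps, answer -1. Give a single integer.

Answer: 3

Derivation:
Step 1: max=8/3, min=2, spread=2/3
Step 2: max=151/60, min=2, spread=31/60
Step 3: max=1291/540, min=2, spread=211/540
  -> spread < 1/2 first at step 3
Step 4: max=124897/54000, min=1847/900, spread=14077/54000
Step 5: max=1112407/486000, min=111683/54000, spread=5363/24300
Step 6: max=32900809/14580000, min=62869/30000, spread=93859/583200
Step 7: max=1959874481/874800000, min=102536467/48600000, spread=4568723/34992000
Step 8: max=116756435629/52488000000, min=3097618889/1458000000, spread=8387449/83980800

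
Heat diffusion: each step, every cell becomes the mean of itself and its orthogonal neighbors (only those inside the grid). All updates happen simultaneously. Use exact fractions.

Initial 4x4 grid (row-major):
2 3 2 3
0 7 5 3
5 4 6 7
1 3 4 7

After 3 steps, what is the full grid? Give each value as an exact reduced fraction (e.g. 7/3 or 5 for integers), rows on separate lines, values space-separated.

Answer: 6343/2160 24349/7200 25741/7200 511/135
6001/1800 4361/1200 6403/1500 31471/7200
131/40 2059/500 9377/2000 4087/800
31/9 233/60 731/150 3779/720

Derivation:
After step 1:
  5/3 7/2 13/4 8/3
  7/2 19/5 23/5 9/2
  5/2 5 26/5 23/4
  3 3 5 6
After step 2:
  26/9 733/240 841/240 125/36
  43/15 102/25 427/100 1051/240
  7/2 39/10 511/100 429/80
  17/6 4 24/5 67/12
After step 3:
  6343/2160 24349/7200 25741/7200 511/135
  6001/1800 4361/1200 6403/1500 31471/7200
  131/40 2059/500 9377/2000 4087/800
  31/9 233/60 731/150 3779/720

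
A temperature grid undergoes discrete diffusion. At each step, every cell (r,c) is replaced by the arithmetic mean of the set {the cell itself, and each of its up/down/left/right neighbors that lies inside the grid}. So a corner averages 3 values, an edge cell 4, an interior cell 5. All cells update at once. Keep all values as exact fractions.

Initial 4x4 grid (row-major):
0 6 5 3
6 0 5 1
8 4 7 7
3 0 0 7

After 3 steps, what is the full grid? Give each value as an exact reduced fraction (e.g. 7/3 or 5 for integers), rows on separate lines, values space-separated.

After step 1:
  4 11/4 19/4 3
  7/2 21/5 18/5 4
  21/4 19/5 23/5 11/2
  11/3 7/4 7/2 14/3
After step 2:
  41/12 157/40 141/40 47/12
  339/80 357/100 423/100 161/40
  973/240 98/25 21/5 563/120
  32/9 763/240 871/240 41/9
After step 3:
  2779/720 4331/1200 4679/1200 172/45
  9167/2400 7953/2000 391/100 5059/1200
  28381/7200 5677/1500 4961/1200 629/144
  971/270 25711/7200 5603/1440 9271/2160

Answer: 2779/720 4331/1200 4679/1200 172/45
9167/2400 7953/2000 391/100 5059/1200
28381/7200 5677/1500 4961/1200 629/144
971/270 25711/7200 5603/1440 9271/2160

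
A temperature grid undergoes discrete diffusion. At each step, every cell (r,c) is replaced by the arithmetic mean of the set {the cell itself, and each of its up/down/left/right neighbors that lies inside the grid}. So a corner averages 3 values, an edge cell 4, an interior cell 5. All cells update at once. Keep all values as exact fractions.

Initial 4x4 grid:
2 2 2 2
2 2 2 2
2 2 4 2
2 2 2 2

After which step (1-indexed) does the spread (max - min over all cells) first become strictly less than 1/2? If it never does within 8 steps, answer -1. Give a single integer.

Step 1: max=5/2, min=2, spread=1/2
Step 2: max=61/25, min=2, spread=11/25
  -> spread < 1/2 first at step 2
Step 3: max=2767/1200, min=2, spread=367/1200
Step 4: max=12371/5400, min=613/300, spread=1337/5400
Step 5: max=365669/162000, min=18469/9000, spread=33227/162000
Step 6: max=10934327/4860000, min=112049/54000, spread=849917/4860000
Step 7: max=325314347/145800000, min=1688533/810000, spread=21378407/145800000
Step 8: max=9714462371/4374000000, min=509688343/243000000, spread=540072197/4374000000

Answer: 2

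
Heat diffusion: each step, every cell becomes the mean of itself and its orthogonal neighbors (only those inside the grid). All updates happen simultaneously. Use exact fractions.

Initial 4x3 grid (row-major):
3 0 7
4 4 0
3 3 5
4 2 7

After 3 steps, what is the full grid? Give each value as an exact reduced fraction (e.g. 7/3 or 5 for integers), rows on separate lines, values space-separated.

Answer: 3091/1080 22141/7200 6437/2160
5699/1800 18283/6000 24521/7200
3931/1200 21313/6000 26161/7200
637/180 6649/1800 8539/2160

Derivation:
After step 1:
  7/3 7/2 7/3
  7/2 11/5 4
  7/2 17/5 15/4
  3 4 14/3
After step 2:
  28/9 311/120 59/18
  173/60 83/25 737/240
  67/20 337/100 949/240
  7/2 113/30 149/36
After step 3:
  3091/1080 22141/7200 6437/2160
  5699/1800 18283/6000 24521/7200
  3931/1200 21313/6000 26161/7200
  637/180 6649/1800 8539/2160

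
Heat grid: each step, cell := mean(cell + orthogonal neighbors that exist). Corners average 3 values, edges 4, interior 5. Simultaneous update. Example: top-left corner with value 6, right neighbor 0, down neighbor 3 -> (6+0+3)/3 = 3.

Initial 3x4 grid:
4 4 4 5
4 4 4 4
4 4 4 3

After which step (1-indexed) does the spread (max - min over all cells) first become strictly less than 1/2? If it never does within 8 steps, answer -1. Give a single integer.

Step 1: max=13/3, min=11/3, spread=2/3
Step 2: max=151/36, min=137/36, spread=7/18
  -> spread < 1/2 first at step 2
Step 3: max=1777/432, min=1679/432, spread=49/216
Step 4: max=10553/2592, min=10183/2592, spread=185/1296
Step 5: max=62923/15552, min=61493/15552, spread=715/7776
Step 6: max=125387/31104, min=123445/31104, spread=971/15552
Step 7: max=187639/46656, min=185609/46656, spread=1015/23328
Step 8: max=8992177/2239488, min=8923727/2239488, spread=34225/1119744

Answer: 2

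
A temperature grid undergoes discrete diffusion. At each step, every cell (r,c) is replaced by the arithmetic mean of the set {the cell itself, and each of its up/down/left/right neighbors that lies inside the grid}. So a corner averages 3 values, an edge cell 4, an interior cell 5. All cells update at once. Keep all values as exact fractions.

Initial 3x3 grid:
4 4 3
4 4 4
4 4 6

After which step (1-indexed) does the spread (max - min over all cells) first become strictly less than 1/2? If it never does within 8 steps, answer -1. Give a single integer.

Step 1: max=14/3, min=11/3, spread=1
Step 2: max=161/36, min=185/48, spread=89/144
Step 3: max=1859/432, min=565/144, spread=41/108
  -> spread < 1/2 first at step 3
Step 4: max=109837/25920, min=3811/960, spread=347/1296
Step 5: max=6510899/1555200, min=2072933/518400, spread=2921/15552
Step 6: max=388045453/93312000, min=125246651/31104000, spread=24611/186624
Step 7: max=23163184691/5598720000, min=2516095799/622080000, spread=207329/2239488
Step 8: max=1385236539277/335923200000, min=454467867259/111974400000, spread=1746635/26873856

Answer: 3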